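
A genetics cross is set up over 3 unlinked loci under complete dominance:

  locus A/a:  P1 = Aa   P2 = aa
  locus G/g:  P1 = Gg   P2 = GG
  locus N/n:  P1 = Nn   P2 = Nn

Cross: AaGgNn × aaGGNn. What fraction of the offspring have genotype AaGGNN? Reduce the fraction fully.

P(AaGGNN) = 1/16

AaGgNn gametes: AGN×1, AGn×1, AgN×1, Agn×1, aGN×1, aGn×1, agN×1, agn×1
aaGGNn gametes: aGN×4, aGn×4
AaGgNn×aaGGNn grid (8·8=64): AaGGNN=4 AaGGNn=8 AaGGnn=4 AaGgNN=4 AaGgNn=8 AaGgnn=4 aaGGNN=4 aaGGNn=8 aaGGnn=4 aaGgNN=4 aaGgNn=8 aaGgnn=4
AaGGNN hits 4/64; gcd=4; 4÷4/64÷4 = 1/16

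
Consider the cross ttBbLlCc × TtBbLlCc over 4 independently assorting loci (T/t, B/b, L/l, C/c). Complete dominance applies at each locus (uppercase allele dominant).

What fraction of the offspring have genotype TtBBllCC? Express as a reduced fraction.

ttBbLlCc gametes: tBLC×2, tBLc×2, tBlC×2, tBlc×2, tbLC×2, tbLc×2, tblC×2, tblc×2
TtBbLlCc gametes: TBLC×1, TBLc×1, TBlC×1, TBlc×1, TbLC×1, TbLc×1, TblC×1, Tblc×1, tBLC×1, tBLc×1, tBlC×1, tBlc×1, tbLC×1, tbLc×1, tblC×1, tblc×1
ttBbLlCc×TtBbLlCc grid (16·16=256): TtBBLLCC=2 TtBBLLCc=4 TtBBLLcc=2 TtBBLlCC=4 TtBBLlCc=8 TtBBLlcc=4 TtBBllCC=2 TtBBllCc=4 TtBBllcc=2 TtBbLLCC=4 TtBbLLCc=8 TtBbLLcc=4 TtBbLlCC=8 TtBbLlCc=16 TtBbLlcc=8 TtBbllCC=4 TtBbllCc=8 TtBbllcc=4 TtbbLLCC=2 TtbbLLCc=4 TtbbLLcc=2 TtbbLlCC=4 TtbbLlCc=8 TtbbLlcc=4 TtbbllCC=2 TtbbllCc=4 Ttbbllcc=2 ttBBLLCC=2 ttBBLLCc=4 ttBBLLcc=2 ttBBLlCC=4 ttBBLlCc=8 ttBBLlcc=4 ttBBllCC=2 ttBBllCc=4 ttBBllcc=2 ttBbLLCC=4 ttBbLLCc=8 ttBbLLcc=4 ttBbLlCC=8 ttBbLlCc=16 ttBbLlcc=8 ttBbllCC=4 ttBbllCc=8 ttBbllcc=4 ttbbLLCC=2 ttbbLLCc=4 ttbbLLcc=2 ttbbLlCC=4 ttbbLlCc=8 ttbbLlcc=4 ttbbllCC=2 ttbbllCc=4 ttbbllcc=2
TtBBllCC hits 2/256; gcd=2; 2÷2/256÷2 = 1/128

P(TtBBllCC) = 1/128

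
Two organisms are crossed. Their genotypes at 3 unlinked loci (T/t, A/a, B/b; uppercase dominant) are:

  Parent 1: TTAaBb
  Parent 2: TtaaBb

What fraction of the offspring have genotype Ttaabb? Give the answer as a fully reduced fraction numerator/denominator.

P(Ttaabb) = 1/16

TTAaBb gametes: TAB×2, TAb×2, TaB×2, Tab×2
TtaaBb gametes: TaB×2, Tab×2, taB×2, tab×2
TTAaBb×TtaaBb grid (8·8=64): TTAaBB=4 TTAaBb=8 TTAabb=4 TTaaBB=4 TTaaBb=8 TTaabb=4 TtAaBB=4 TtAaBb=8 TtAabb=4 TtaaBB=4 TtaaBb=8 Ttaabb=4
Ttaabb hits 4/64; gcd=4; 4÷4/64÷4 = 1/16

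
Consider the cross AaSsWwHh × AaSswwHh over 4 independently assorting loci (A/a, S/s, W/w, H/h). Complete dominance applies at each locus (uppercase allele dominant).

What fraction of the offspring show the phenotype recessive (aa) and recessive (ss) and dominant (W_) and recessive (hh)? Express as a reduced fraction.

AaSsWwHh gametes: ASWH×1, ASWh×1, ASwH×1, ASwh×1, AsWH×1, AsWh×1, AswH×1, Aswh×1, aSWH×1, aSWh×1, aSwH×1, aSwh×1, asWH×1, asWh×1, aswH×1, aswh×1
AaSswwHh gametes: ASwH×2, ASwh×2, AswH×2, Aswh×2, aSwH×2, aSwh×2, aswH×2, aswh×2
AaSsWwHh×AaSswwHh grid (16·16=256): AASSWwHH=2 AASSWwHh=4 AASSWwhh=2 AASSwwHH=2 AASSwwHh=4 AASSwwhh=2 AASsWwHH=4 AASsWwHh=8 AASsWwhh=4 AASswwHH=4 AASswwHh=8 AASswwhh=4 AAssWwHH=2 AAssWwHh=4 AAssWwhh=2 AAsswwHH=2 AAsswwHh=4 AAsswwhh=2 AaSSWwHH=4 AaSSWwHh=8 AaSSWwhh=4 AaSSwwHH=4 AaSSwwHh=8 AaSSwwhh=4 AaSsWwHH=8 AaSsWwHh=16 AaSsWwhh=8 AaSswwHH=8 AaSswwHh=16 AaSswwhh=8 AassWwHH=4 AassWwHh=8 AassWwhh=4 AasswwHH=4 AasswwHh=8 Aasswwhh=4 aaSSWwHH=2 aaSSWwHh=4 aaSSWwhh=2 aaSSwwHH=2 aaSSwwHh=4 aaSSwwhh=2 aaSsWwHH=4 aaSsWwHh=8 aaSsWwhh=4 aaSswwHH=4 aaSswwHh=8 aaSswwhh=4 aassWwHH=2 aassWwHh=4 aassWwhh=2 aasswwHH=2 aasswwHh=4 aasswwhh=2
aa ss W_ hh hits 2/256; gcd=2; 2÷2/256÷2 = 1/128

P(aa ss W_ hh) = 1/128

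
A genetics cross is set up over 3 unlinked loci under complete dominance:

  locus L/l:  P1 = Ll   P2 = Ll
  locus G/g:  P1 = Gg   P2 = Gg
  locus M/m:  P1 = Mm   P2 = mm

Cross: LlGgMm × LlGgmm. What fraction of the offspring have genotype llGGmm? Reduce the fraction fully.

P(llGGmm) = 1/32

LlGgMm gametes: LGM×1, LGm×1, LgM×1, Lgm×1, lGM×1, lGm×1, lgM×1, lgm×1
LlGgmm gametes: LGm×2, Lgm×2, lGm×2, lgm×2
LlGgMm×LlGgmm grid (8·8=64): LLGGMm=2 LLGGmm=2 LLGgMm=4 LLGgmm=4 LLggMm=2 LLggmm=2 LlGGMm=4 LlGGmm=4 LlGgMm=8 LlGgmm=8 LlggMm=4 Llggmm=4 llGGMm=2 llGGmm=2 llGgMm=4 llGgmm=4 llggMm=2 llggmm=2
llGGmm hits 2/64; gcd=2; 2÷2/64÷2 = 1/32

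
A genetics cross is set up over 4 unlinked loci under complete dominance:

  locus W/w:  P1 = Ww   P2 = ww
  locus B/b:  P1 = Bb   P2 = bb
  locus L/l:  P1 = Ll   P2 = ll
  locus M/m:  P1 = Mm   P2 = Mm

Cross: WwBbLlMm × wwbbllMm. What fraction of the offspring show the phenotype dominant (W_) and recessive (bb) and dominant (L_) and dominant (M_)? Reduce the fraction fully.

WwBbLlMm gametes: WBLM×1, WBLm×1, WBlM×1, WBlm×1, WbLM×1, WbLm×1, WblM×1, Wblm×1, wBLM×1, wBLm×1, wBlM×1, wBlm×1, wbLM×1, wbLm×1, wblM×1, wblm×1
wwbbllMm gametes: wblM×8, wblm×8
WwBbLlMm×wwbbllMm grid (16·16=256): WwBbLlMM=8 WwBbLlMm=16 WwBbLlmm=8 WwBbllMM=8 WwBbllMm=16 WwBbllmm=8 WwbbLlMM=8 WwbbLlMm=16 WwbbLlmm=8 WwbbllMM=8 WwbbllMm=16 Wwbbllmm=8 wwBbLlMM=8 wwBbLlMm=16 wwBbLlmm=8 wwBbllMM=8 wwBbllMm=16 wwBbllmm=8 wwbbLlMM=8 wwbbLlMm=16 wwbbLlmm=8 wwbbllMM=8 wwbbllMm=16 wwbbllmm=8
W_ bb L_ M_ hits 24/256; gcd=8; 24÷8/256÷8 = 3/32

P(W_ bb L_ M_) = 3/32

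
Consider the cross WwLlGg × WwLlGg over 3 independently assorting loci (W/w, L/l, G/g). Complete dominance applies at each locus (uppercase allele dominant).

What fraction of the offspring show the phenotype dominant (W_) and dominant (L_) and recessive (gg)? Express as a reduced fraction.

WwLlGg gametes: WLG×1, WLg×1, WlG×1, Wlg×1, wLG×1, wLg×1, wlG×1, wlg×1
WwLlGg gametes: WLG×1, WLg×1, WlG×1, Wlg×1, wLG×1, wLg×1, wlG×1, wlg×1
WwLlGg×WwLlGg grid (8·8=64): WWLLGG=1 WWLLGg=2 WWLLgg=1 WWLlGG=2 WWLlGg=4 WWLlgg=2 WWllGG=1 WWllGg=2 WWllgg=1 WwLLGG=2 WwLLGg=4 WwLLgg=2 WwLlGG=4 WwLlGg=8 WwLlgg=4 WwllGG=2 WwllGg=4 Wwllgg=2 wwLLGG=1 wwLLGg=2 wwLLgg=1 wwLlGG=2 wwLlGg=4 wwLlgg=2 wwllGG=1 wwllGg=2 wwllgg=1
W_ L_ gg hits 9/64; gcd=1; 9÷1/64÷1 = 9/64

P(W_ L_ gg) = 9/64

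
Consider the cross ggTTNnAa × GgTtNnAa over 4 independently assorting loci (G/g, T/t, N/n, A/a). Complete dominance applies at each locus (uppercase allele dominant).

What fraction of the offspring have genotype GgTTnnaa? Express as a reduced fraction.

ggTTNnAa gametes: gTNA×4, gTNa×4, gTnA×4, gTna×4
GgTtNnAa gametes: GTNA×1, GTNa×1, GTnA×1, GTna×1, GtNA×1, GtNa×1, GtnA×1, Gtna×1, gTNA×1, gTNa×1, gTnA×1, gTna×1, gtNA×1, gtNa×1, gtnA×1, gtna×1
ggTTNnAa×GgTtNnAa grid (16·16=256): GgTTNNAA=4 GgTTNNAa=8 GgTTNNaa=4 GgTTNnAA=8 GgTTNnAa=16 GgTTNnaa=8 GgTTnnAA=4 GgTTnnAa=8 GgTTnnaa=4 GgTtNNAA=4 GgTtNNAa=8 GgTtNNaa=4 GgTtNnAA=8 GgTtNnAa=16 GgTtNnaa=8 GgTtnnAA=4 GgTtnnAa=8 GgTtnnaa=4 ggTTNNAA=4 ggTTNNAa=8 ggTTNNaa=4 ggTTNnAA=8 ggTTNnAa=16 ggTTNnaa=8 ggTTnnAA=4 ggTTnnAa=8 ggTTnnaa=4 ggTtNNAA=4 ggTtNNAa=8 ggTtNNaa=4 ggTtNnAA=8 ggTtNnAa=16 ggTtNnaa=8 ggTtnnAA=4 ggTtnnAa=8 ggTtnnaa=4
GgTTnnaa hits 4/256; gcd=4; 4÷4/256÷4 = 1/64

P(GgTTnnaa) = 1/64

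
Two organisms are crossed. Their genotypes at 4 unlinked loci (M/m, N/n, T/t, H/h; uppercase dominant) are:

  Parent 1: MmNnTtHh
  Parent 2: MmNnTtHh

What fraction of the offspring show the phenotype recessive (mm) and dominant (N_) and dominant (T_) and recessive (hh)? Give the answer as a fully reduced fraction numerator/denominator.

P(mm N_ T_ hh) = 9/256

MmNnTtHh gametes: MNTH×1, MNTh×1, MNtH×1, MNth×1, MnTH×1, MnTh×1, MntH×1, Mnth×1, mNTH×1, mNTh×1, mNtH×1, mNth×1, mnTH×1, mnTh×1, mntH×1, mnth×1
MmNnTtHh gametes: MNTH×1, MNTh×1, MNtH×1, MNth×1, MnTH×1, MnTh×1, MntH×1, Mnth×1, mNTH×1, mNTh×1, mNtH×1, mNth×1, mnTH×1, mnTh×1, mntH×1, mnth×1
MmNnTtHh×MmNnTtHh grid (16·16=256): MMNNTTHH=1 MMNNTTHh=2 MMNNTThh=1 MMNNTtHH=2 MMNNTtHh=4 MMNNTthh=2 MMNNttHH=1 MMNNttHh=2 MMNNtthh=1 MMNnTTHH=2 MMNnTTHh=4 MMNnTThh=2 MMNnTtHH=4 MMNnTtHh=8 MMNnTthh=4 MMNnttHH=2 MMNnttHh=4 MMNntthh=2 MMnnTTHH=1 MMnnTTHh=2 MMnnTThh=1 MMnnTtHH=2 MMnnTtHh=4 MMnnTthh=2 MMnnttHH=1 MMnnttHh=2 MMnntthh=1 MmNNTTHH=2 MmNNTTHh=4 MmNNTThh=2 MmNNTtHH=4 MmNNTtHh=8 MmNNTthh=4 MmNNttHH=2 MmNNttHh=4 MmNNtthh=2 MmNnTTHH=4 MmNnTTHh=8 MmNnTThh=4 MmNnTtHH=8 MmNnTtHh=16 MmNnTthh=8 MmNnttHH=4 MmNnttHh=8 MmNntthh=4 MmnnTTHH=2 MmnnTTHh=4 MmnnTThh=2 MmnnTtHH=4 MmnnTtHh=8 MmnnTthh=4 MmnnttHH=2 MmnnttHh=4 Mmnntthh=2 mmNNTTHH=1 mmNNTTHh=2 mmNNTThh=1 mmNNTtHH=2 mmNNTtHh=4 mmNNTthh=2 mmNNttHH=1 mmNNttHh=2 mmNNtthh=1 mmNnTTHH=2 mmNnTTHh=4 mmNnTThh=2 mmNnTtHH=4 mmNnTtHh=8 mmNnTthh=4 mmNnttHH=2 mmNnttHh=4 mmNntthh=2 mmnnTTHH=1 mmnnTTHh=2 mmnnTThh=1 mmnnTtHH=2 mmnnTtHh=4 mmnnTthh=2 mmnnttHH=1 mmnnttHh=2 mmnntthh=1
mm N_ T_ hh hits 9/256; gcd=1; 9÷1/256÷1 = 9/256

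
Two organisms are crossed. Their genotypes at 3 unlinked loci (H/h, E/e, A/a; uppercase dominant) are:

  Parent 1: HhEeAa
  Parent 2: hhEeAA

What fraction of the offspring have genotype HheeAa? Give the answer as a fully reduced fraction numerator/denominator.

HhEeAa gametes: HEA×1, HEa×1, HeA×1, Hea×1, hEA×1, hEa×1, heA×1, hea×1
hhEeAA gametes: hEA×4, heA×4
HhEeAa×hhEeAA grid (8·8=64): HhEEAA=4 HhEEAa=4 HhEeAA=8 HhEeAa=8 HheeAA=4 HheeAa=4 hhEEAA=4 hhEEAa=4 hhEeAA=8 hhEeAa=8 hheeAA=4 hheeAa=4
HheeAa hits 4/64; gcd=4; 4÷4/64÷4 = 1/16

P(HheeAa) = 1/16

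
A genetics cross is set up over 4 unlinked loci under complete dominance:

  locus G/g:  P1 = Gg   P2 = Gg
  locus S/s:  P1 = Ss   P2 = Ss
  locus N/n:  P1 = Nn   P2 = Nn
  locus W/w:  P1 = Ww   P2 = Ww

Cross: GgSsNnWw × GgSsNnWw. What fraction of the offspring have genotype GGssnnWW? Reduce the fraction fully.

P(GGssnnWW) = 1/256

GgSsNnWw gametes: GSNW×1, GSNw×1, GSnW×1, GSnw×1, GsNW×1, GsNw×1, GsnW×1, Gsnw×1, gSNW×1, gSNw×1, gSnW×1, gSnw×1, gsNW×1, gsNw×1, gsnW×1, gsnw×1
GgSsNnWw gametes: GSNW×1, GSNw×1, GSnW×1, GSnw×1, GsNW×1, GsNw×1, GsnW×1, Gsnw×1, gSNW×1, gSNw×1, gSnW×1, gSnw×1, gsNW×1, gsNw×1, gsnW×1, gsnw×1
GgSsNnWw×GgSsNnWw grid (16·16=256): GGSSNNWW=1 GGSSNNWw=2 GGSSNNww=1 GGSSNnWW=2 GGSSNnWw=4 GGSSNnww=2 GGSSnnWW=1 GGSSnnWw=2 GGSSnnww=1 GGSsNNWW=2 GGSsNNWw=4 GGSsNNww=2 GGSsNnWW=4 GGSsNnWw=8 GGSsNnww=4 GGSsnnWW=2 GGSsnnWw=4 GGSsnnww=2 GGssNNWW=1 GGssNNWw=2 GGssNNww=1 GGssNnWW=2 GGssNnWw=4 GGssNnww=2 GGssnnWW=1 GGssnnWw=2 GGssnnww=1 GgSSNNWW=2 GgSSNNWw=4 GgSSNNww=2 GgSSNnWW=4 GgSSNnWw=8 GgSSNnww=4 GgSSnnWW=2 GgSSnnWw=4 GgSSnnww=2 GgSsNNWW=4 GgSsNNWw=8 GgSsNNww=4 GgSsNnWW=8 GgSsNnWw=16 GgSsNnww=8 GgSsnnWW=4 GgSsnnWw=8 GgSsnnww=4 GgssNNWW=2 GgssNNWw=4 GgssNNww=2 GgssNnWW=4 GgssNnWw=8 GgssNnww=4 GgssnnWW=2 GgssnnWw=4 Ggssnnww=2 ggSSNNWW=1 ggSSNNWw=2 ggSSNNww=1 ggSSNnWW=2 ggSSNnWw=4 ggSSNnww=2 ggSSnnWW=1 ggSSnnWw=2 ggSSnnww=1 ggSsNNWW=2 ggSsNNWw=4 ggSsNNww=2 ggSsNnWW=4 ggSsNnWw=8 ggSsNnww=4 ggSsnnWW=2 ggSsnnWw=4 ggSsnnww=2 ggssNNWW=1 ggssNNWw=2 ggssNNww=1 ggssNnWW=2 ggssNnWw=4 ggssNnww=2 ggssnnWW=1 ggssnnWw=2 ggssnnww=1
GGssnnWW hits 1/256; gcd=1; 1÷1/256÷1 = 1/256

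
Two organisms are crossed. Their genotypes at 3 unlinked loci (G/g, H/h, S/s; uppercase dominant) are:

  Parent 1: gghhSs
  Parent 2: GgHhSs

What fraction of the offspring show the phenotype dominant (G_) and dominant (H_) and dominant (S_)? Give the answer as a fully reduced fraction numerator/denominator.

gghhSs gametes: ghS×4, ghs×4
GgHhSs gametes: GHS×1, GHs×1, GhS×1, Ghs×1, gHS×1, gHs×1, ghS×1, ghs×1
gghhSs×GgHhSs grid (8·8=64): GgHhSS=4 GgHhSs=8 GgHhss=4 GghhSS=4 GghhSs=8 Gghhss=4 ggHhSS=4 ggHhSs=8 ggHhss=4 gghhSS=4 gghhSs=8 gghhss=4
G_ H_ S_ hits 12/64; gcd=4; 12÷4/64÷4 = 3/16

P(G_ H_ S_) = 3/16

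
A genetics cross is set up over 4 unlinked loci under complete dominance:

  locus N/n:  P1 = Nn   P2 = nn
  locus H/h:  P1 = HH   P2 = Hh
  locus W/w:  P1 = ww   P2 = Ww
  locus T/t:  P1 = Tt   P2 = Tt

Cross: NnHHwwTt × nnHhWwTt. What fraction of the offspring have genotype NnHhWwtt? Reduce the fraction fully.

P(NnHhWwtt) = 1/32

NnHHwwTt gametes: NHwT×4, NHwt×4, nHwT×4, nHwt×4
nnHhWwTt gametes: nHWT×2, nHWt×2, nHwT×2, nHwt×2, nhWT×2, nhWt×2, nhwT×2, nhwt×2
NnHHwwTt×nnHhWwTt grid (16·16=256): NnHHWwTT=8 NnHHWwTt=16 NnHHWwtt=8 NnHHwwTT=8 NnHHwwTt=16 NnHHwwtt=8 NnHhWwTT=8 NnHhWwTt=16 NnHhWwtt=8 NnHhwwTT=8 NnHhwwTt=16 NnHhwwtt=8 nnHHWwTT=8 nnHHWwTt=16 nnHHWwtt=8 nnHHwwTT=8 nnHHwwTt=16 nnHHwwtt=8 nnHhWwTT=8 nnHhWwTt=16 nnHhWwtt=8 nnHhwwTT=8 nnHhwwTt=16 nnHhwwtt=8
NnHhWwtt hits 8/256; gcd=8; 8÷8/256÷8 = 1/32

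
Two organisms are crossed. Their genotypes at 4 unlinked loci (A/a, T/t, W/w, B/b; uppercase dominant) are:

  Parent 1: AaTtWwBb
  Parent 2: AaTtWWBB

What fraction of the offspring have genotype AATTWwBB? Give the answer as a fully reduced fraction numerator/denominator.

P(AATTWwBB) = 1/64

AaTtWwBb gametes: ATWB×1, ATWb×1, ATwB×1, ATwb×1, AtWB×1, AtWb×1, AtwB×1, Atwb×1, aTWB×1, aTWb×1, aTwB×1, aTwb×1, atWB×1, atWb×1, atwB×1, atwb×1
AaTtWWBB gametes: ATWB×4, AtWB×4, aTWB×4, atWB×4
AaTtWwBb×AaTtWWBB grid (16·16=256): AATTWWBB=4 AATTWWBb=4 AATTWwBB=4 AATTWwBb=4 AATtWWBB=8 AATtWWBb=8 AATtWwBB=8 AATtWwBb=8 AAttWWBB=4 AAttWWBb=4 AAttWwBB=4 AAttWwBb=4 AaTTWWBB=8 AaTTWWBb=8 AaTTWwBB=8 AaTTWwBb=8 AaTtWWBB=16 AaTtWWBb=16 AaTtWwBB=16 AaTtWwBb=16 AattWWBB=8 AattWWBb=8 AattWwBB=8 AattWwBb=8 aaTTWWBB=4 aaTTWWBb=4 aaTTWwBB=4 aaTTWwBb=4 aaTtWWBB=8 aaTtWWBb=8 aaTtWwBB=8 aaTtWwBb=8 aattWWBB=4 aattWWBb=4 aattWwBB=4 aattWwBb=4
AATTWwBB hits 4/256; gcd=4; 4÷4/256÷4 = 1/64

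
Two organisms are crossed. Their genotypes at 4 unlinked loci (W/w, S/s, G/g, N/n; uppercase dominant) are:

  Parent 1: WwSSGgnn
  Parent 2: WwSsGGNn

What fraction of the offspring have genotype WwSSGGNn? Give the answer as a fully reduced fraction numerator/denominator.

WwSSGgnn gametes: WSGn×4, WSgn×4, wSGn×4, wSgn×4
WwSsGGNn gametes: WSGN×2, WSGn×2, WsGN×2, WsGn×2, wSGN×2, wSGn×2, wsGN×2, wsGn×2
WwSSGgnn×WwSsGGNn grid (16·16=256): WWSSGGNn=8 WWSSGGnn=8 WWSSGgNn=8 WWSSGgnn=8 WWSsGGNn=8 WWSsGGnn=8 WWSsGgNn=8 WWSsGgnn=8 WwSSGGNn=16 WwSSGGnn=16 WwSSGgNn=16 WwSSGgnn=16 WwSsGGNn=16 WwSsGGnn=16 WwSsGgNn=16 WwSsGgnn=16 wwSSGGNn=8 wwSSGGnn=8 wwSSGgNn=8 wwSSGgnn=8 wwSsGGNn=8 wwSsGGnn=8 wwSsGgNn=8 wwSsGgnn=8
WwSSGGNn hits 16/256; gcd=16; 16÷16/256÷16 = 1/16

P(WwSSGGNn) = 1/16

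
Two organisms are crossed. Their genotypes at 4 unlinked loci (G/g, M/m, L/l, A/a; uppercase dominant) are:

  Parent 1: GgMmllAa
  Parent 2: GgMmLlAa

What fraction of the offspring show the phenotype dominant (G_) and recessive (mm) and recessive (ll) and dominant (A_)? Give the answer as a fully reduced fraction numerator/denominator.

GgMmllAa gametes: GMlA×2, GMla×2, GmlA×2, Gmla×2, gMlA×2, gMla×2, gmlA×2, gmla×2
GgMmLlAa gametes: GMLA×1, GMLa×1, GMlA×1, GMla×1, GmLA×1, GmLa×1, GmlA×1, Gmla×1, gMLA×1, gMLa×1, gMlA×1, gMla×1, gmLA×1, gmLa×1, gmlA×1, gmla×1
GgMmllAa×GgMmLlAa grid (16·16=256): GGMMLlAA=2 GGMMLlAa=4 GGMMLlaa=2 GGMMllAA=2 GGMMllAa=4 GGMMllaa=2 GGMmLlAA=4 GGMmLlAa=8 GGMmLlaa=4 GGMmllAA=4 GGMmllAa=8 GGMmllaa=4 GGmmLlAA=2 GGmmLlAa=4 GGmmLlaa=2 GGmmllAA=2 GGmmllAa=4 GGmmllaa=2 GgMMLlAA=4 GgMMLlAa=8 GgMMLlaa=4 GgMMllAA=4 GgMMllAa=8 GgMMllaa=4 GgMmLlAA=8 GgMmLlAa=16 GgMmLlaa=8 GgMmllAA=8 GgMmllAa=16 GgMmllaa=8 GgmmLlAA=4 GgmmLlAa=8 GgmmLlaa=4 GgmmllAA=4 GgmmllAa=8 Ggmmllaa=4 ggMMLlAA=2 ggMMLlAa=4 ggMMLlaa=2 ggMMllAA=2 ggMMllAa=4 ggMMllaa=2 ggMmLlAA=4 ggMmLlAa=8 ggMmLlaa=4 ggMmllAA=4 ggMmllAa=8 ggMmllaa=4 ggmmLlAA=2 ggmmLlAa=4 ggmmLlaa=2 ggmmllAA=2 ggmmllAa=4 ggmmllaa=2
G_ mm ll A_ hits 18/256; gcd=2; 18÷2/256÷2 = 9/128

P(G_ mm ll A_) = 9/128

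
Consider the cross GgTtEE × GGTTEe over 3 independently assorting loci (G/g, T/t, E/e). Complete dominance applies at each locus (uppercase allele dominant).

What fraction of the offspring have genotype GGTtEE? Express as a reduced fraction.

GgTtEE gametes: GTE×2, GtE×2, gTE×2, gtE×2
GGTTEe gametes: GTE×4, GTe×4
GgTtEE×GGTTEe grid (8·8=64): GGTTEE=8 GGTTEe=8 GGTtEE=8 GGTtEe=8 GgTTEE=8 GgTTEe=8 GgTtEE=8 GgTtEe=8
GGTtEE hits 8/64; gcd=8; 8÷8/64÷8 = 1/8

P(GGTtEE) = 1/8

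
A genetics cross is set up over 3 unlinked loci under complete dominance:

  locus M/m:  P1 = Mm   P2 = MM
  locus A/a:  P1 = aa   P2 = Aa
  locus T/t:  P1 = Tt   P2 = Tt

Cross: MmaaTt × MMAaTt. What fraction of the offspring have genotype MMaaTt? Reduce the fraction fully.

P(MMaaTt) = 1/8

MmaaTt gametes: MaT×2, Mat×2, maT×2, mat×2
MMAaTt gametes: MAT×2, MAt×2, MaT×2, Mat×2
MmaaTt×MMAaTt grid (8·8=64): MMAaTT=4 MMAaTt=8 MMAatt=4 MMaaTT=4 MMaaTt=8 MMaatt=4 MmAaTT=4 MmAaTt=8 MmAatt=4 MmaaTT=4 MmaaTt=8 Mmaatt=4
MMaaTt hits 8/64; gcd=8; 8÷8/64÷8 = 1/8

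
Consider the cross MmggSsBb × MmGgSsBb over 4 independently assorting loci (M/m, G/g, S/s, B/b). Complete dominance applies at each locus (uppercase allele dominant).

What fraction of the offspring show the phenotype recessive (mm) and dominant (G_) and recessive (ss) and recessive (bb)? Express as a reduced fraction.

P(mm G_ ss bb) = 1/128

MmggSsBb gametes: MgSB×2, MgSb×2, MgsB×2, Mgsb×2, mgSB×2, mgSb×2, mgsB×2, mgsb×2
MmGgSsBb gametes: MGSB×1, MGSb×1, MGsB×1, MGsb×1, MgSB×1, MgSb×1, MgsB×1, Mgsb×1, mGSB×1, mGSb×1, mGsB×1, mGsb×1, mgSB×1, mgSb×1, mgsB×1, mgsb×1
MmggSsBb×MmGgSsBb grid (16·16=256): MMGgSSBB=2 MMGgSSBb=4 MMGgSSbb=2 MMGgSsBB=4 MMGgSsBb=8 MMGgSsbb=4 MMGgssBB=2 MMGgssBb=4 MMGgssbb=2 MMggSSBB=2 MMggSSBb=4 MMggSSbb=2 MMggSsBB=4 MMggSsBb=8 MMggSsbb=4 MMggssBB=2 MMggssBb=4 MMggssbb=2 MmGgSSBB=4 MmGgSSBb=8 MmGgSSbb=4 MmGgSsBB=8 MmGgSsBb=16 MmGgSsbb=8 MmGgssBB=4 MmGgssBb=8 MmGgssbb=4 MmggSSBB=4 MmggSSBb=8 MmggSSbb=4 MmggSsBB=8 MmggSsBb=16 MmggSsbb=8 MmggssBB=4 MmggssBb=8 Mmggssbb=4 mmGgSSBB=2 mmGgSSBb=4 mmGgSSbb=2 mmGgSsBB=4 mmGgSsBb=8 mmGgSsbb=4 mmGgssBB=2 mmGgssBb=4 mmGgssbb=2 mmggSSBB=2 mmggSSBb=4 mmggSSbb=2 mmggSsBB=4 mmggSsBb=8 mmggSsbb=4 mmggssBB=2 mmggssBb=4 mmggssbb=2
mm G_ ss bb hits 2/256; gcd=2; 2÷2/256÷2 = 1/128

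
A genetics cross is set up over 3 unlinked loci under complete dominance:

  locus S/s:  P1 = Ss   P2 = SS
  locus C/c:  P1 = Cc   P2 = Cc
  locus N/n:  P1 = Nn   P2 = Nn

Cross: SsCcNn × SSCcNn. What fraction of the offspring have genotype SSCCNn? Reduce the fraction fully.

SsCcNn gametes: SCN×1, SCn×1, ScN×1, Scn×1, sCN×1, sCn×1, scN×1, scn×1
SSCcNn gametes: SCN×2, SCn×2, ScN×2, Scn×2
SsCcNn×SSCcNn grid (8·8=64): SSCCNN=2 SSCCNn=4 SSCCnn=2 SSCcNN=4 SSCcNn=8 SSCcnn=4 SSccNN=2 SSccNn=4 SSccnn=2 SsCCNN=2 SsCCNn=4 SsCCnn=2 SsCcNN=4 SsCcNn=8 SsCcnn=4 SsccNN=2 SsccNn=4 Ssccnn=2
SSCCNn hits 4/64; gcd=4; 4÷4/64÷4 = 1/16

P(SSCCNn) = 1/16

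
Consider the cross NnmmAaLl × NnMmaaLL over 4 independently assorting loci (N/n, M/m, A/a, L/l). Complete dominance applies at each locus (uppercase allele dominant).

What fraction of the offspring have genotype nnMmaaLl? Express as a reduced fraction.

NnmmAaLl gametes: NmAL×2, NmAl×2, NmaL×2, Nmal×2, nmAL×2, nmAl×2, nmaL×2, nmal×2
NnMmaaLL gametes: NMaL×4, NmaL×4, nMaL×4, nmaL×4
NnmmAaLl×NnMmaaLL grid (16·16=256): NNMmAaLL=8 NNMmAaLl=8 NNMmaaLL=8 NNMmaaLl=8 NNmmAaLL=8 NNmmAaLl=8 NNmmaaLL=8 NNmmaaLl=8 NnMmAaLL=16 NnMmAaLl=16 NnMmaaLL=16 NnMmaaLl=16 NnmmAaLL=16 NnmmAaLl=16 NnmmaaLL=16 NnmmaaLl=16 nnMmAaLL=8 nnMmAaLl=8 nnMmaaLL=8 nnMmaaLl=8 nnmmAaLL=8 nnmmAaLl=8 nnmmaaLL=8 nnmmaaLl=8
nnMmaaLl hits 8/256; gcd=8; 8÷8/256÷8 = 1/32

P(nnMmaaLl) = 1/32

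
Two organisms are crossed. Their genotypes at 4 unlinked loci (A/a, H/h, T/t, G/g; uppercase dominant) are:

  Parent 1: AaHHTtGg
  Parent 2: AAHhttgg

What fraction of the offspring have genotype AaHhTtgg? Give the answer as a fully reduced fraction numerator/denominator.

AaHHTtGg gametes: AHTG×2, AHTg×2, AHtG×2, AHtg×2, aHTG×2, aHTg×2, aHtG×2, aHtg×2
AAHhttgg gametes: AHtg×8, Ahtg×8
AaHHTtGg×AAHhttgg grid (16·16=256): AAHHTtGg=16 AAHHTtgg=16 AAHHttGg=16 AAHHttgg=16 AAHhTtGg=16 AAHhTtgg=16 AAHhttGg=16 AAHhttgg=16 AaHHTtGg=16 AaHHTtgg=16 AaHHttGg=16 AaHHttgg=16 AaHhTtGg=16 AaHhTtgg=16 AaHhttGg=16 AaHhttgg=16
AaHhTtgg hits 16/256; gcd=16; 16÷16/256÷16 = 1/16

P(AaHhTtgg) = 1/16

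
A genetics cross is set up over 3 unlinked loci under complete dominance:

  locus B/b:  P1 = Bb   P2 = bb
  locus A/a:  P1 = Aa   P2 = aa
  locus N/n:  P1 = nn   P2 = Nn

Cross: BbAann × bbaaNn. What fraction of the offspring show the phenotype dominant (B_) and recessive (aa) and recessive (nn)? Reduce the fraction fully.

P(B_ aa nn) = 1/8

BbAann gametes: BAn×2, Ban×2, bAn×2, ban×2
bbaaNn gametes: baN×4, ban×4
BbAann×bbaaNn grid (8·8=64): BbAaNn=8 BbAann=8 BbaaNn=8 Bbaann=8 bbAaNn=8 bbAann=8 bbaaNn=8 bbaann=8
B_ aa nn hits 8/64; gcd=8; 8÷8/64÷8 = 1/8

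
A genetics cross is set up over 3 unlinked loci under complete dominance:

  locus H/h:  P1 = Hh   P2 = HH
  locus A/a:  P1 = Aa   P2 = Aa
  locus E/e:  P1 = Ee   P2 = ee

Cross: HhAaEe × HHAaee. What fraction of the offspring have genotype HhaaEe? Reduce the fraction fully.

HhAaEe gametes: HAE×1, HAe×1, HaE×1, Hae×1, hAE×1, hAe×1, haE×1, hae×1
HHAaee gametes: HAe×4, Hae×4
HhAaEe×HHAaee grid (8·8=64): HHAAEe=4 HHAAee=4 HHAaEe=8 HHAaee=8 HHaaEe=4 HHaaee=4 HhAAEe=4 HhAAee=4 HhAaEe=8 HhAaee=8 HhaaEe=4 Hhaaee=4
HhaaEe hits 4/64; gcd=4; 4÷4/64÷4 = 1/16

P(HhaaEe) = 1/16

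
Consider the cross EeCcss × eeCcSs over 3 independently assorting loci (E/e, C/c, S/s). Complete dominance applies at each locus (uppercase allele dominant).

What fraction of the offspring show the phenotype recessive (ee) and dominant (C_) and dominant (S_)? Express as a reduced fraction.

P(ee C_ S_) = 3/16

EeCcss gametes: ECs×2, Ecs×2, eCs×2, ecs×2
eeCcSs gametes: eCS×2, eCs×2, ecS×2, ecs×2
EeCcss×eeCcSs grid (8·8=64): EeCCSs=4 EeCCss=4 EeCcSs=8 EeCcss=8 EeccSs=4 Eeccss=4 eeCCSs=4 eeCCss=4 eeCcSs=8 eeCcss=8 eeccSs=4 eeccss=4
ee C_ S_ hits 12/64; gcd=4; 12÷4/64÷4 = 3/16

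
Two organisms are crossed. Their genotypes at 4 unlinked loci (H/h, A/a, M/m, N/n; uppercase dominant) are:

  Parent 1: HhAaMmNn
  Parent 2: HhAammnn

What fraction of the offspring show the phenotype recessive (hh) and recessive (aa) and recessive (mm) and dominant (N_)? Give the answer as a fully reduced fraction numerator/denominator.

HhAaMmNn gametes: HAMN×1, HAMn×1, HAmN×1, HAmn×1, HaMN×1, HaMn×1, HamN×1, Hamn×1, hAMN×1, hAMn×1, hAmN×1, hAmn×1, haMN×1, haMn×1, hamN×1, hamn×1
HhAammnn gametes: HAmn×4, Hamn×4, hAmn×4, hamn×4
HhAaMmNn×HhAammnn grid (16·16=256): HHAAMmNn=4 HHAAMmnn=4 HHAAmmNn=4 HHAAmmnn=4 HHAaMmNn=8 HHAaMmnn=8 HHAammNn=8 HHAammnn=8 HHaaMmNn=4 HHaaMmnn=4 HHaammNn=4 HHaammnn=4 HhAAMmNn=8 HhAAMmnn=8 HhAAmmNn=8 HhAAmmnn=8 HhAaMmNn=16 HhAaMmnn=16 HhAammNn=16 HhAammnn=16 HhaaMmNn=8 HhaaMmnn=8 HhaammNn=8 Hhaammnn=8 hhAAMmNn=4 hhAAMmnn=4 hhAAmmNn=4 hhAAmmnn=4 hhAaMmNn=8 hhAaMmnn=8 hhAammNn=8 hhAammnn=8 hhaaMmNn=4 hhaaMmnn=4 hhaammNn=4 hhaammnn=4
hh aa mm N_ hits 4/256; gcd=4; 4÷4/256÷4 = 1/64

P(hh aa mm N_) = 1/64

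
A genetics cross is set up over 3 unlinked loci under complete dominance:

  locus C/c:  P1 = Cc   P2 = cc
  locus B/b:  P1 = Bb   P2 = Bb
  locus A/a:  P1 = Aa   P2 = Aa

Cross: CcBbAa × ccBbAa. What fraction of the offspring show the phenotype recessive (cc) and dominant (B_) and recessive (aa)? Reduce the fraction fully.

P(cc B_ aa) = 3/32

CcBbAa gametes: CBA×1, CBa×1, CbA×1, Cba×1, cBA×1, cBa×1, cbA×1, cba×1
ccBbAa gametes: cBA×2, cBa×2, cbA×2, cba×2
CcBbAa×ccBbAa grid (8·8=64): CcBBAA=2 CcBBAa=4 CcBBaa=2 CcBbAA=4 CcBbAa=8 CcBbaa=4 CcbbAA=2 CcbbAa=4 Ccbbaa=2 ccBBAA=2 ccBBAa=4 ccBBaa=2 ccBbAA=4 ccBbAa=8 ccBbaa=4 ccbbAA=2 ccbbAa=4 ccbbaa=2
cc B_ aa hits 6/64; gcd=2; 6÷2/64÷2 = 3/32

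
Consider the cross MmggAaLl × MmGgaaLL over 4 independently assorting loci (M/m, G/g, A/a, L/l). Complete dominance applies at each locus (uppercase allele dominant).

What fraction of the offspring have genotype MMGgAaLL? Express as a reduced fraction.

MmggAaLl gametes: MgAL×2, MgAl×2, MgaL×2, Mgal×2, mgAL×2, mgAl×2, mgaL×2, mgal×2
MmGgaaLL gametes: MGaL×4, MgaL×4, mGaL×4, mgaL×4
MmggAaLl×MmGgaaLL grid (16·16=256): MMGgAaLL=8 MMGgAaLl=8 MMGgaaLL=8 MMGgaaLl=8 MMggAaLL=8 MMggAaLl=8 MMggaaLL=8 MMggaaLl=8 MmGgAaLL=16 MmGgAaLl=16 MmGgaaLL=16 MmGgaaLl=16 MmggAaLL=16 MmggAaLl=16 MmggaaLL=16 MmggaaLl=16 mmGgAaLL=8 mmGgAaLl=8 mmGgaaLL=8 mmGgaaLl=8 mmggAaLL=8 mmggAaLl=8 mmggaaLL=8 mmggaaLl=8
MMGgAaLL hits 8/256; gcd=8; 8÷8/256÷8 = 1/32

P(MMGgAaLL) = 1/32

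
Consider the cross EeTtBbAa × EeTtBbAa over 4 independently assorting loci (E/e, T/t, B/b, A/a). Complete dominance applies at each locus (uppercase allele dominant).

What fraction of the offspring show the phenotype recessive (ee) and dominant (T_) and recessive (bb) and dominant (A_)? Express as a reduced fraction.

P(ee T_ bb A_) = 9/256

EeTtBbAa gametes: ETBA×1, ETBa×1, ETbA×1, ETba×1, EtBA×1, EtBa×1, EtbA×1, Etba×1, eTBA×1, eTBa×1, eTbA×1, eTba×1, etBA×1, etBa×1, etbA×1, etba×1
EeTtBbAa gametes: ETBA×1, ETBa×1, ETbA×1, ETba×1, EtBA×1, EtBa×1, EtbA×1, Etba×1, eTBA×1, eTBa×1, eTbA×1, eTba×1, etBA×1, etBa×1, etbA×1, etba×1
EeTtBbAa×EeTtBbAa grid (16·16=256): EETTBBAA=1 EETTBBAa=2 EETTBBaa=1 EETTBbAA=2 EETTBbAa=4 EETTBbaa=2 EETTbbAA=1 EETTbbAa=2 EETTbbaa=1 EETtBBAA=2 EETtBBAa=4 EETtBBaa=2 EETtBbAA=4 EETtBbAa=8 EETtBbaa=4 EETtbbAA=2 EETtbbAa=4 EETtbbaa=2 EEttBBAA=1 EEttBBAa=2 EEttBBaa=1 EEttBbAA=2 EEttBbAa=4 EEttBbaa=2 EEttbbAA=1 EEttbbAa=2 EEttbbaa=1 EeTTBBAA=2 EeTTBBAa=4 EeTTBBaa=2 EeTTBbAA=4 EeTTBbAa=8 EeTTBbaa=4 EeTTbbAA=2 EeTTbbAa=4 EeTTbbaa=2 EeTtBBAA=4 EeTtBBAa=8 EeTtBBaa=4 EeTtBbAA=8 EeTtBbAa=16 EeTtBbaa=8 EeTtbbAA=4 EeTtbbAa=8 EeTtbbaa=4 EettBBAA=2 EettBBAa=4 EettBBaa=2 EettBbAA=4 EettBbAa=8 EettBbaa=4 EettbbAA=2 EettbbAa=4 Eettbbaa=2 eeTTBBAA=1 eeTTBBAa=2 eeTTBBaa=1 eeTTBbAA=2 eeTTBbAa=4 eeTTBbaa=2 eeTTbbAA=1 eeTTbbAa=2 eeTTbbaa=1 eeTtBBAA=2 eeTtBBAa=4 eeTtBBaa=2 eeTtBbAA=4 eeTtBbAa=8 eeTtBbaa=4 eeTtbbAA=2 eeTtbbAa=4 eeTtbbaa=2 eettBBAA=1 eettBBAa=2 eettBBaa=1 eettBbAA=2 eettBbAa=4 eettBbaa=2 eettbbAA=1 eettbbAa=2 eettbbaa=1
ee T_ bb A_ hits 9/256; gcd=1; 9÷1/256÷1 = 9/256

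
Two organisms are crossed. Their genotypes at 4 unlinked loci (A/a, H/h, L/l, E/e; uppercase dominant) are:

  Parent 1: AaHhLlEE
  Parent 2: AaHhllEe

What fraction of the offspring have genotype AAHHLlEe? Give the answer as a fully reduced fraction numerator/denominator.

AaHhLlEE gametes: AHLE×2, AHlE×2, AhLE×2, AhlE×2, aHLE×2, aHlE×2, ahLE×2, ahlE×2
AaHhllEe gametes: AHlE×2, AHle×2, AhlE×2, Ahle×2, aHlE×2, aHle×2, ahlE×2, ahle×2
AaHhLlEE×AaHhllEe grid (16·16=256): AAHHLlEE=4 AAHHLlEe=4 AAHHllEE=4 AAHHllEe=4 AAHhLlEE=8 AAHhLlEe=8 AAHhllEE=8 AAHhllEe=8 AAhhLlEE=4 AAhhLlEe=4 AAhhllEE=4 AAhhllEe=4 AaHHLlEE=8 AaHHLlEe=8 AaHHllEE=8 AaHHllEe=8 AaHhLlEE=16 AaHhLlEe=16 AaHhllEE=16 AaHhllEe=16 AahhLlEE=8 AahhLlEe=8 AahhllEE=8 AahhllEe=8 aaHHLlEE=4 aaHHLlEe=4 aaHHllEE=4 aaHHllEe=4 aaHhLlEE=8 aaHhLlEe=8 aaHhllEE=8 aaHhllEe=8 aahhLlEE=4 aahhLlEe=4 aahhllEE=4 aahhllEe=4
AAHHLlEe hits 4/256; gcd=4; 4÷4/256÷4 = 1/64

P(AAHHLlEe) = 1/64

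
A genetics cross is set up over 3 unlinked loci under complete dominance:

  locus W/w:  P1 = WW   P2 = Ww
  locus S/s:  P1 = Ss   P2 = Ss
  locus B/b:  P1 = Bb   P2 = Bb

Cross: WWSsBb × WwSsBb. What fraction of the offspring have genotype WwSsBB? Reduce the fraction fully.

WWSsBb gametes: WSB×2, WSb×2, WsB×2, Wsb×2
WwSsBb gametes: WSB×1, WSb×1, WsB×1, Wsb×1, wSB×1, wSb×1, wsB×1, wsb×1
WWSsBb×WwSsBb grid (8·8=64): WWSSBB=2 WWSSBb=4 WWSSbb=2 WWSsBB=4 WWSsBb=8 WWSsbb=4 WWssBB=2 WWssBb=4 WWssbb=2 WwSSBB=2 WwSSBb=4 WwSSbb=2 WwSsBB=4 WwSsBb=8 WwSsbb=4 WwssBB=2 WwssBb=4 Wwssbb=2
WwSsBB hits 4/64; gcd=4; 4÷4/64÷4 = 1/16

P(WwSsBB) = 1/16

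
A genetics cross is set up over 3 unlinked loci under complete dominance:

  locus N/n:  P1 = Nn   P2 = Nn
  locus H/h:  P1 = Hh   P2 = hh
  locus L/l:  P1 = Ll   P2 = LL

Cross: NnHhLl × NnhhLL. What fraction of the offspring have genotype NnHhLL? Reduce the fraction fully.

P(NnHhLL) = 1/8

NnHhLl gametes: NHL×1, NHl×1, NhL×1, Nhl×1, nHL×1, nHl×1, nhL×1, nhl×1
NnhhLL gametes: NhL×4, nhL×4
NnHhLl×NnhhLL grid (8·8=64): NNHhLL=4 NNHhLl=4 NNhhLL=4 NNhhLl=4 NnHhLL=8 NnHhLl=8 NnhhLL=8 NnhhLl=8 nnHhLL=4 nnHhLl=4 nnhhLL=4 nnhhLl=4
NnHhLL hits 8/64; gcd=8; 8÷8/64÷8 = 1/8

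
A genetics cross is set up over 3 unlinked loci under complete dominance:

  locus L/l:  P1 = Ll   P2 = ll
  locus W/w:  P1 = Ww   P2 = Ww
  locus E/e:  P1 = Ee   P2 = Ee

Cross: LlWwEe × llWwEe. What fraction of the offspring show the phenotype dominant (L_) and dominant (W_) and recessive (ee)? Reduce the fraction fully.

P(L_ W_ ee) = 3/32

LlWwEe gametes: LWE×1, LWe×1, LwE×1, Lwe×1, lWE×1, lWe×1, lwE×1, lwe×1
llWwEe gametes: lWE×2, lWe×2, lwE×2, lwe×2
LlWwEe×llWwEe grid (8·8=64): LlWWEE=2 LlWWEe=4 LlWWee=2 LlWwEE=4 LlWwEe=8 LlWwee=4 LlwwEE=2 LlwwEe=4 Llwwee=2 llWWEE=2 llWWEe=4 llWWee=2 llWwEE=4 llWwEe=8 llWwee=4 llwwEE=2 llwwEe=4 llwwee=2
L_ W_ ee hits 6/64; gcd=2; 6÷2/64÷2 = 3/32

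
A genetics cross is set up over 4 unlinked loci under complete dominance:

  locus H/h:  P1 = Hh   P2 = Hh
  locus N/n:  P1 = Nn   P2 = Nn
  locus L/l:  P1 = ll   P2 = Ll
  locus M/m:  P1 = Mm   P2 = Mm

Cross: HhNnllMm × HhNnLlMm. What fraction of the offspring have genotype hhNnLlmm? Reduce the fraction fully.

P(hhNnLlmm) = 1/64

HhNnllMm gametes: HNlM×2, HNlm×2, HnlM×2, Hnlm×2, hNlM×2, hNlm×2, hnlM×2, hnlm×2
HhNnLlMm gametes: HNLM×1, HNLm×1, HNlM×1, HNlm×1, HnLM×1, HnLm×1, HnlM×1, Hnlm×1, hNLM×1, hNLm×1, hNlM×1, hNlm×1, hnLM×1, hnLm×1, hnlM×1, hnlm×1
HhNnllMm×HhNnLlMm grid (16·16=256): HHNNLlMM=2 HHNNLlMm=4 HHNNLlmm=2 HHNNllMM=2 HHNNllMm=4 HHNNllmm=2 HHNnLlMM=4 HHNnLlMm=8 HHNnLlmm=4 HHNnllMM=4 HHNnllMm=8 HHNnllmm=4 HHnnLlMM=2 HHnnLlMm=4 HHnnLlmm=2 HHnnllMM=2 HHnnllMm=4 HHnnllmm=2 HhNNLlMM=4 HhNNLlMm=8 HhNNLlmm=4 HhNNllMM=4 HhNNllMm=8 HhNNllmm=4 HhNnLlMM=8 HhNnLlMm=16 HhNnLlmm=8 HhNnllMM=8 HhNnllMm=16 HhNnllmm=8 HhnnLlMM=4 HhnnLlMm=8 HhnnLlmm=4 HhnnllMM=4 HhnnllMm=8 Hhnnllmm=4 hhNNLlMM=2 hhNNLlMm=4 hhNNLlmm=2 hhNNllMM=2 hhNNllMm=4 hhNNllmm=2 hhNnLlMM=4 hhNnLlMm=8 hhNnLlmm=4 hhNnllMM=4 hhNnllMm=8 hhNnllmm=4 hhnnLlMM=2 hhnnLlMm=4 hhnnLlmm=2 hhnnllMM=2 hhnnllMm=4 hhnnllmm=2
hhNnLlmm hits 4/256; gcd=4; 4÷4/256÷4 = 1/64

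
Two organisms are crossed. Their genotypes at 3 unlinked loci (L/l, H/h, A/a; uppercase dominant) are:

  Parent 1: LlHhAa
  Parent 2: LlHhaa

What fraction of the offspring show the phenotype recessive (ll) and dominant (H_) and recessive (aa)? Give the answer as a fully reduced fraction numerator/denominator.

P(ll H_ aa) = 3/32

LlHhAa gametes: LHA×1, LHa×1, LhA×1, Lha×1, lHA×1, lHa×1, lhA×1, lha×1
LlHhaa gametes: LHa×2, Lha×2, lHa×2, lha×2
LlHhAa×LlHhaa grid (8·8=64): LLHHAa=2 LLHHaa=2 LLHhAa=4 LLHhaa=4 LLhhAa=2 LLhhaa=2 LlHHAa=4 LlHHaa=4 LlHhAa=8 LlHhaa=8 LlhhAa=4 Llhhaa=4 llHHAa=2 llHHaa=2 llHhAa=4 llHhaa=4 llhhAa=2 llhhaa=2
ll H_ aa hits 6/64; gcd=2; 6÷2/64÷2 = 3/32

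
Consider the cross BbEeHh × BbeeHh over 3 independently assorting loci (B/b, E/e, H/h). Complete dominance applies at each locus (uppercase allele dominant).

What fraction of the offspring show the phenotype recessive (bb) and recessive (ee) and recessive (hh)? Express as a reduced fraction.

P(bb ee hh) = 1/32

BbEeHh gametes: BEH×1, BEh×1, BeH×1, Beh×1, bEH×1, bEh×1, beH×1, beh×1
BbeeHh gametes: BeH×2, Beh×2, beH×2, beh×2
BbEeHh×BbeeHh grid (8·8=64): BBEeHH=2 BBEeHh=4 BBEehh=2 BBeeHH=2 BBeeHh=4 BBeehh=2 BbEeHH=4 BbEeHh=8 BbEehh=4 BbeeHH=4 BbeeHh=8 Bbeehh=4 bbEeHH=2 bbEeHh=4 bbEehh=2 bbeeHH=2 bbeeHh=4 bbeehh=2
bb ee hh hits 2/64; gcd=2; 2÷2/64÷2 = 1/32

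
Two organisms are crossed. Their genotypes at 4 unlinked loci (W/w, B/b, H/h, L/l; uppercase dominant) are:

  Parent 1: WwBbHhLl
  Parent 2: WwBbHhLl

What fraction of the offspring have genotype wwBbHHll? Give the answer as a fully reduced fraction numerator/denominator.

WwBbHhLl gametes: WBHL×1, WBHl×1, WBhL×1, WBhl×1, WbHL×1, WbHl×1, WbhL×1, Wbhl×1, wBHL×1, wBHl×1, wBhL×1, wBhl×1, wbHL×1, wbHl×1, wbhL×1, wbhl×1
WwBbHhLl gametes: WBHL×1, WBHl×1, WBhL×1, WBhl×1, WbHL×1, WbHl×1, WbhL×1, Wbhl×1, wBHL×1, wBHl×1, wBhL×1, wBhl×1, wbHL×1, wbHl×1, wbhL×1, wbhl×1
WwBbHhLl×WwBbHhLl grid (16·16=256): WWBBHHLL=1 WWBBHHLl=2 WWBBHHll=1 WWBBHhLL=2 WWBBHhLl=4 WWBBHhll=2 WWBBhhLL=1 WWBBhhLl=2 WWBBhhll=1 WWBbHHLL=2 WWBbHHLl=4 WWBbHHll=2 WWBbHhLL=4 WWBbHhLl=8 WWBbHhll=4 WWBbhhLL=2 WWBbhhLl=4 WWBbhhll=2 WWbbHHLL=1 WWbbHHLl=2 WWbbHHll=1 WWbbHhLL=2 WWbbHhLl=4 WWbbHhll=2 WWbbhhLL=1 WWbbhhLl=2 WWbbhhll=1 WwBBHHLL=2 WwBBHHLl=4 WwBBHHll=2 WwBBHhLL=4 WwBBHhLl=8 WwBBHhll=4 WwBBhhLL=2 WwBBhhLl=4 WwBBhhll=2 WwBbHHLL=4 WwBbHHLl=8 WwBbHHll=4 WwBbHhLL=8 WwBbHhLl=16 WwBbHhll=8 WwBbhhLL=4 WwBbhhLl=8 WwBbhhll=4 WwbbHHLL=2 WwbbHHLl=4 WwbbHHll=2 WwbbHhLL=4 WwbbHhLl=8 WwbbHhll=4 WwbbhhLL=2 WwbbhhLl=4 Wwbbhhll=2 wwBBHHLL=1 wwBBHHLl=2 wwBBHHll=1 wwBBHhLL=2 wwBBHhLl=4 wwBBHhll=2 wwBBhhLL=1 wwBBhhLl=2 wwBBhhll=1 wwBbHHLL=2 wwBbHHLl=4 wwBbHHll=2 wwBbHhLL=4 wwBbHhLl=8 wwBbHhll=4 wwBbhhLL=2 wwBbhhLl=4 wwBbhhll=2 wwbbHHLL=1 wwbbHHLl=2 wwbbHHll=1 wwbbHhLL=2 wwbbHhLl=4 wwbbHhll=2 wwbbhhLL=1 wwbbhhLl=2 wwbbhhll=1
wwBbHHll hits 2/256; gcd=2; 2÷2/256÷2 = 1/128

P(wwBbHHll) = 1/128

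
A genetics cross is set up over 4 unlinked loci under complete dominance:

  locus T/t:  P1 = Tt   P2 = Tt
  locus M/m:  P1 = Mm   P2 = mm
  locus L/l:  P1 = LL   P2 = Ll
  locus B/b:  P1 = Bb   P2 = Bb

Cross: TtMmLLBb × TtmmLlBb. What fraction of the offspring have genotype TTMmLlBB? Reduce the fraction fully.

P(TTMmLlBB) = 1/64

TtMmLLBb gametes: TMLB×2, TMLb×2, TmLB×2, TmLb×2, tMLB×2, tMLb×2, tmLB×2, tmLb×2
TtmmLlBb gametes: TmLB×2, TmLb×2, TmlB×2, Tmlb×2, tmLB×2, tmLb×2, tmlB×2, tmlb×2
TtMmLLBb×TtmmLlBb grid (16·16=256): TTMmLLBB=4 TTMmLLBb=8 TTMmLLbb=4 TTMmLlBB=4 TTMmLlBb=8 TTMmLlbb=4 TTmmLLBB=4 TTmmLLBb=8 TTmmLLbb=4 TTmmLlBB=4 TTmmLlBb=8 TTmmLlbb=4 TtMmLLBB=8 TtMmLLBb=16 TtMmLLbb=8 TtMmLlBB=8 TtMmLlBb=16 TtMmLlbb=8 TtmmLLBB=8 TtmmLLBb=16 TtmmLLbb=8 TtmmLlBB=8 TtmmLlBb=16 TtmmLlbb=8 ttMmLLBB=4 ttMmLLBb=8 ttMmLLbb=4 ttMmLlBB=4 ttMmLlBb=8 ttMmLlbb=4 ttmmLLBB=4 ttmmLLBb=8 ttmmLLbb=4 ttmmLlBB=4 ttmmLlBb=8 ttmmLlbb=4
TTMmLlBB hits 4/256; gcd=4; 4÷4/256÷4 = 1/64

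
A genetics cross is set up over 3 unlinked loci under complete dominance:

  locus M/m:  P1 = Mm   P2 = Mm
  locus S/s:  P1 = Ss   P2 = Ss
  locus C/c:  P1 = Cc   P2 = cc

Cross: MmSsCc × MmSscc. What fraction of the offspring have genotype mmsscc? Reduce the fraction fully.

MmSsCc gametes: MSC×1, MSc×1, MsC×1, Msc×1, mSC×1, mSc×1, msC×1, msc×1
MmSscc gametes: MSc×2, Msc×2, mSc×2, msc×2
MmSsCc×MmSscc grid (8·8=64): MMSSCc=2 MMSScc=2 MMSsCc=4 MMSscc=4 MMssCc=2 MMsscc=2 MmSSCc=4 MmSScc=4 MmSsCc=8 MmSscc=8 MmssCc=4 Mmsscc=4 mmSSCc=2 mmSScc=2 mmSsCc=4 mmSscc=4 mmssCc=2 mmsscc=2
mmsscc hits 2/64; gcd=2; 2÷2/64÷2 = 1/32

P(mmsscc) = 1/32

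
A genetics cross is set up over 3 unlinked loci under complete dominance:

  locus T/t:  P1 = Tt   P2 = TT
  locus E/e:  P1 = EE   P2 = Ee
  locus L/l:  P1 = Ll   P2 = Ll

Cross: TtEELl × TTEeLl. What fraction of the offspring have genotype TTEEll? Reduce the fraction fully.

TtEELl gametes: TEL×2, TEl×2, tEL×2, tEl×2
TTEeLl gametes: TEL×2, TEl×2, TeL×2, Tel×2
TtEELl×TTEeLl grid (8·8=64): TTEELL=4 TTEELl=8 TTEEll=4 TTEeLL=4 TTEeLl=8 TTEell=4 TtEELL=4 TtEELl=8 TtEEll=4 TtEeLL=4 TtEeLl=8 TtEell=4
TTEEll hits 4/64; gcd=4; 4÷4/64÷4 = 1/16

P(TTEEll) = 1/16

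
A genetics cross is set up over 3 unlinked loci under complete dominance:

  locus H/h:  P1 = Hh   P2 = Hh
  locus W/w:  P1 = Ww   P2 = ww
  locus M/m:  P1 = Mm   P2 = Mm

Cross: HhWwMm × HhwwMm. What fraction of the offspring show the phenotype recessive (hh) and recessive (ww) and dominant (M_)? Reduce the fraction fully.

P(hh ww M_) = 3/32

HhWwMm gametes: HWM×1, HWm×1, HwM×1, Hwm×1, hWM×1, hWm×1, hwM×1, hwm×1
HhwwMm gametes: HwM×2, Hwm×2, hwM×2, hwm×2
HhWwMm×HhwwMm grid (8·8=64): HHWwMM=2 HHWwMm=4 HHWwmm=2 HHwwMM=2 HHwwMm=4 HHwwmm=2 HhWwMM=4 HhWwMm=8 HhWwmm=4 HhwwMM=4 HhwwMm=8 Hhwwmm=4 hhWwMM=2 hhWwMm=4 hhWwmm=2 hhwwMM=2 hhwwMm=4 hhwwmm=2
hh ww M_ hits 6/64; gcd=2; 6÷2/64÷2 = 3/32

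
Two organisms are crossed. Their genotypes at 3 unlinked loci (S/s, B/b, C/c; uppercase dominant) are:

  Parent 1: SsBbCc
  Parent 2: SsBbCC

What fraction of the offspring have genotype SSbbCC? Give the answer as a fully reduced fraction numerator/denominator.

P(SSbbCC) = 1/32

SsBbCc gametes: SBC×1, SBc×1, SbC×1, Sbc×1, sBC×1, sBc×1, sbC×1, sbc×1
SsBbCC gametes: SBC×2, SbC×2, sBC×2, sbC×2
SsBbCc×SsBbCC grid (8·8=64): SSBBCC=2 SSBBCc=2 SSBbCC=4 SSBbCc=4 SSbbCC=2 SSbbCc=2 SsBBCC=4 SsBBCc=4 SsBbCC=8 SsBbCc=8 SsbbCC=4 SsbbCc=4 ssBBCC=2 ssBBCc=2 ssBbCC=4 ssBbCc=4 ssbbCC=2 ssbbCc=2
SSbbCC hits 2/64; gcd=2; 2÷2/64÷2 = 1/32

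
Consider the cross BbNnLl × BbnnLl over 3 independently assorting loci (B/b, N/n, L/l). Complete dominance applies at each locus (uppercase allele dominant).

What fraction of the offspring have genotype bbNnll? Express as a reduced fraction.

P(bbNnll) = 1/32

BbNnLl gametes: BNL×1, BNl×1, BnL×1, Bnl×1, bNL×1, bNl×1, bnL×1, bnl×1
BbnnLl gametes: BnL×2, Bnl×2, bnL×2, bnl×2
BbNnLl×BbnnLl grid (8·8=64): BBNnLL=2 BBNnLl=4 BBNnll=2 BBnnLL=2 BBnnLl=4 BBnnll=2 BbNnLL=4 BbNnLl=8 BbNnll=4 BbnnLL=4 BbnnLl=8 Bbnnll=4 bbNnLL=2 bbNnLl=4 bbNnll=2 bbnnLL=2 bbnnLl=4 bbnnll=2
bbNnll hits 2/64; gcd=2; 2÷2/64÷2 = 1/32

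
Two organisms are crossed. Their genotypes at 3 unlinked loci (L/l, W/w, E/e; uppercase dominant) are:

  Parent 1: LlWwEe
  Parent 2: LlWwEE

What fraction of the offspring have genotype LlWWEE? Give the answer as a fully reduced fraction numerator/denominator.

LlWwEe gametes: LWE×1, LWe×1, LwE×1, Lwe×1, lWE×1, lWe×1, lwE×1, lwe×1
LlWwEE gametes: LWE×2, LwE×2, lWE×2, lwE×2
LlWwEe×LlWwEE grid (8·8=64): LLWWEE=2 LLWWEe=2 LLWwEE=4 LLWwEe=4 LLwwEE=2 LLwwEe=2 LlWWEE=4 LlWWEe=4 LlWwEE=8 LlWwEe=8 LlwwEE=4 LlwwEe=4 llWWEE=2 llWWEe=2 llWwEE=4 llWwEe=4 llwwEE=2 llwwEe=2
LlWWEE hits 4/64; gcd=4; 4÷4/64÷4 = 1/16

P(LlWWEE) = 1/16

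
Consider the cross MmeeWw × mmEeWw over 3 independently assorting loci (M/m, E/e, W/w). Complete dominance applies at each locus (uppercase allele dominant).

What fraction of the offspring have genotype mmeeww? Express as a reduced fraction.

P(mmeeww) = 1/16

MmeeWw gametes: MeW×2, Mew×2, meW×2, mew×2
mmEeWw gametes: mEW×2, mEw×2, meW×2, mew×2
MmeeWw×mmEeWw grid (8·8=64): MmEeWW=4 MmEeWw=8 MmEeww=4 MmeeWW=4 MmeeWw=8 Mmeeww=4 mmEeWW=4 mmEeWw=8 mmEeww=4 mmeeWW=4 mmeeWw=8 mmeeww=4
mmeeww hits 4/64; gcd=4; 4÷4/64÷4 = 1/16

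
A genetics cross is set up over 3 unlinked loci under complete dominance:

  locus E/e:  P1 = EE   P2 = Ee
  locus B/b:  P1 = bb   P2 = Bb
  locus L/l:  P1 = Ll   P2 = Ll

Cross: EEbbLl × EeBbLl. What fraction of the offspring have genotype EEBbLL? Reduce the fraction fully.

P(EEBbLL) = 1/16

EEbbLl gametes: EbL×4, Ebl×4
EeBbLl gametes: EBL×1, EBl×1, EbL×1, Ebl×1, eBL×1, eBl×1, ebL×1, ebl×1
EEbbLl×EeBbLl grid (8·8=64): EEBbLL=4 EEBbLl=8 EEBbll=4 EEbbLL=4 EEbbLl=8 EEbbll=4 EeBbLL=4 EeBbLl=8 EeBbll=4 EebbLL=4 EebbLl=8 Eebbll=4
EEBbLL hits 4/64; gcd=4; 4÷4/64÷4 = 1/16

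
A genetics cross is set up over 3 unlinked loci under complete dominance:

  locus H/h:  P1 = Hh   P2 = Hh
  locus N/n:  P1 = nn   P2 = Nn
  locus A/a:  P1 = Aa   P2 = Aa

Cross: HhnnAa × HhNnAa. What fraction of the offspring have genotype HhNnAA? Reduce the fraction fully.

HhnnAa gametes: HnA×2, Hna×2, hnA×2, hna×2
HhNnAa gametes: HNA×1, HNa×1, HnA×1, Hna×1, hNA×1, hNa×1, hnA×1, hna×1
HhnnAa×HhNnAa grid (8·8=64): HHNnAA=2 HHNnAa=4 HHNnaa=2 HHnnAA=2 HHnnAa=4 HHnnaa=2 HhNnAA=4 HhNnAa=8 HhNnaa=4 HhnnAA=4 HhnnAa=8 Hhnnaa=4 hhNnAA=2 hhNnAa=4 hhNnaa=2 hhnnAA=2 hhnnAa=4 hhnnaa=2
HhNnAA hits 4/64; gcd=4; 4÷4/64÷4 = 1/16

P(HhNnAA) = 1/16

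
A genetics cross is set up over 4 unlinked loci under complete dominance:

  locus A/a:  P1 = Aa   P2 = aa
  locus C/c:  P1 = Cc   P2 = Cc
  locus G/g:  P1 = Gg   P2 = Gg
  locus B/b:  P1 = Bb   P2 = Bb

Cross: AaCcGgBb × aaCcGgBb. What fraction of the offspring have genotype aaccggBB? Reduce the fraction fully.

AaCcGgBb gametes: ACGB×1, ACGb×1, ACgB×1, ACgb×1, AcGB×1, AcGb×1, AcgB×1, Acgb×1, aCGB×1, aCGb×1, aCgB×1, aCgb×1, acGB×1, acGb×1, acgB×1, acgb×1
aaCcGgBb gametes: aCGB×2, aCGb×2, aCgB×2, aCgb×2, acGB×2, acGb×2, acgB×2, acgb×2
AaCcGgBb×aaCcGgBb grid (16·16=256): AaCCGGBB=2 AaCCGGBb=4 AaCCGGbb=2 AaCCGgBB=4 AaCCGgBb=8 AaCCGgbb=4 AaCCggBB=2 AaCCggBb=4 AaCCggbb=2 AaCcGGBB=4 AaCcGGBb=8 AaCcGGbb=4 AaCcGgBB=8 AaCcGgBb=16 AaCcGgbb=8 AaCcggBB=4 AaCcggBb=8 AaCcggbb=4 AaccGGBB=2 AaccGGBb=4 AaccGGbb=2 AaccGgBB=4 AaccGgBb=8 AaccGgbb=4 AaccggBB=2 AaccggBb=4 Aaccggbb=2 aaCCGGBB=2 aaCCGGBb=4 aaCCGGbb=2 aaCCGgBB=4 aaCCGgBb=8 aaCCGgbb=4 aaCCggBB=2 aaCCggBb=4 aaCCggbb=2 aaCcGGBB=4 aaCcGGBb=8 aaCcGGbb=4 aaCcGgBB=8 aaCcGgBb=16 aaCcGgbb=8 aaCcggBB=4 aaCcggBb=8 aaCcggbb=4 aaccGGBB=2 aaccGGBb=4 aaccGGbb=2 aaccGgBB=4 aaccGgBb=8 aaccGgbb=4 aaccggBB=2 aaccggBb=4 aaccggbb=2
aaccggBB hits 2/256; gcd=2; 2÷2/256÷2 = 1/128

P(aaccggBB) = 1/128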